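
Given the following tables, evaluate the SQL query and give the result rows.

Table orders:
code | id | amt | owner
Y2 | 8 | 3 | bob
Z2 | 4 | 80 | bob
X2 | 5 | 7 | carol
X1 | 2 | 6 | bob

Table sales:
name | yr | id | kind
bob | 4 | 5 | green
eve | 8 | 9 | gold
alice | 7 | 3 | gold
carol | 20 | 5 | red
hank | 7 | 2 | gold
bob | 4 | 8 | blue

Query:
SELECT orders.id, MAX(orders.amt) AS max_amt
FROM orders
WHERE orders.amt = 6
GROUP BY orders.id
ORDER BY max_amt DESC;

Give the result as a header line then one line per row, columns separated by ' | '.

== RESULT ==
orders.id | max_amt
2 | 6

Derivation:
After WHERE (1 rows):
orders.code | orders.id | orders.amt | orders.owner
X1 | 2 | 6 | bob
After GROUP BY (1 rows):
orders.id | max_amt
2 | 6
After ORDER BY (1 rows):
orders.id | max_amt
2 | 6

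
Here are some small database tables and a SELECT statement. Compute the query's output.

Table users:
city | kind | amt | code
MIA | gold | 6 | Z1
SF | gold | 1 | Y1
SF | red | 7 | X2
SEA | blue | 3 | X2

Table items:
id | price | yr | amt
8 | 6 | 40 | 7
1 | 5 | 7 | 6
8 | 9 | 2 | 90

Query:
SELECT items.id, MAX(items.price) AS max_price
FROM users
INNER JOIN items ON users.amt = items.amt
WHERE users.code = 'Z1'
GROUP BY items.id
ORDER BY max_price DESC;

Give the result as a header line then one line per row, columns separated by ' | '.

After JOIN items (2 rows):
users.city | users.kind | users.amt | users.code | items.id | items.price | items.yr | items.amt
MIA | gold | 6 | Z1 | 1 | 5 | 7 | 6
SF | red | 7 | X2 | 8 | 6 | 40 | 7
After WHERE (1 rows):
users.city | users.kind | users.amt | users.code | items.id | items.price | items.yr | items.amt
MIA | gold | 6 | Z1 | 1 | 5 | 7 | 6
After GROUP BY (1 rows):
items.id | max_price
1 | 5
After ORDER BY (1 rows):
items.id | max_price
1 | 5

== RESULT ==
items.id | max_price
1 | 5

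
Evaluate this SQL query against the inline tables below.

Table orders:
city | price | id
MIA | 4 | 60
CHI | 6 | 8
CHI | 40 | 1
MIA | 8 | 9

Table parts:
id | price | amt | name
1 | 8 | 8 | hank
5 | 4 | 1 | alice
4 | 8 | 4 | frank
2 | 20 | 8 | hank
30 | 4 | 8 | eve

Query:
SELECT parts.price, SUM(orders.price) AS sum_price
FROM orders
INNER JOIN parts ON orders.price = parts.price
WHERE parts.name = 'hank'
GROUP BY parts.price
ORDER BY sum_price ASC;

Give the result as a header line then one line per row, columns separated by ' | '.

After JOIN parts (4 rows):
orders.city | orders.price | orders.id | parts.id | parts.price | parts.amt | parts.name
MIA | 4 | 60 | 5 | 4 | 1 | alice
MIA | 4 | 60 | 30 | 4 | 8 | eve
MIA | 8 | 9 | 1 | 8 | 8 | hank
MIA | 8 | 9 | 4 | 8 | 4 | frank
After WHERE (1 rows):
orders.city | orders.price | orders.id | parts.id | parts.price | parts.amt | parts.name
MIA | 8 | 9 | 1 | 8 | 8 | hank
After GROUP BY (1 rows):
parts.price | sum_price
8 | 8
After ORDER BY (1 rows):
parts.price | sum_price
8 | 8

== RESULT ==
parts.price | sum_price
8 | 8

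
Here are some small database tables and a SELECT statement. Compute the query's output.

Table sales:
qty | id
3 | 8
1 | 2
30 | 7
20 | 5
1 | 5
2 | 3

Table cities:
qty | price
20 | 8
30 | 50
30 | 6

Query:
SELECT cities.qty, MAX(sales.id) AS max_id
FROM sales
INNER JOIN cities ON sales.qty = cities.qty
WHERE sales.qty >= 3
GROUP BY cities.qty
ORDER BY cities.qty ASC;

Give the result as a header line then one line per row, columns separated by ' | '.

== RESULT ==
cities.qty | max_id
20 | 5
30 | 7

Derivation:
After JOIN cities (3 rows):
sales.qty | sales.id | cities.qty | cities.price
30 | 7 | 30 | 50
30 | 7 | 30 | 6
20 | 5 | 20 | 8
After WHERE (3 rows):
sales.qty | sales.id | cities.qty | cities.price
30 | 7 | 30 | 50
30 | 7 | 30 | 6
20 | 5 | 20 | 8
After GROUP BY (2 rows):
cities.qty | max_id
30 | 7
20 | 5
After ORDER BY (2 rows):
cities.qty | max_id
20 | 5
30 | 7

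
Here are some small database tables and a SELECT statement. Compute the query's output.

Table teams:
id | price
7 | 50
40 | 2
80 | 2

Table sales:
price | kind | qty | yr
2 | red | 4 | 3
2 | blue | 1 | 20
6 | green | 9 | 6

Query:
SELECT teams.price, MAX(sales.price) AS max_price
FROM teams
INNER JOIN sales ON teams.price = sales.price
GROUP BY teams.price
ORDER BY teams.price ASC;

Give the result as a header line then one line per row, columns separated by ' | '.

After JOIN sales (4 rows):
teams.id | teams.price | sales.price | sales.kind | sales.qty | sales.yr
40 | 2 | 2 | red | 4 | 3
40 | 2 | 2 | blue | 1 | 20
80 | 2 | 2 | red | 4 | 3
80 | 2 | 2 | blue | 1 | 20
After GROUP BY (1 rows):
teams.price | max_price
2 | 2
After ORDER BY (1 rows):
teams.price | max_price
2 | 2

== RESULT ==
teams.price | max_price
2 | 2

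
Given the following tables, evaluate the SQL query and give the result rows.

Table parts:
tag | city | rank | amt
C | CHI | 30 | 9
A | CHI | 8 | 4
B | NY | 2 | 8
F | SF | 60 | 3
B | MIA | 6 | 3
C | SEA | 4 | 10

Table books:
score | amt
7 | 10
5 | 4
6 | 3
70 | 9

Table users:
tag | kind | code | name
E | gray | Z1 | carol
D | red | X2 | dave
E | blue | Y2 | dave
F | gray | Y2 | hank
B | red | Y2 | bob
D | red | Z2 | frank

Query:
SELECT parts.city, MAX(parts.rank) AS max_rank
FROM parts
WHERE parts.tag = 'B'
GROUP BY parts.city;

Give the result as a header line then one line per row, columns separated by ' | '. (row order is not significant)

After WHERE (2 rows):
parts.tag | parts.city | parts.rank | parts.amt
B | NY | 2 | 8
B | MIA | 6 | 3
After GROUP BY (2 rows):
parts.city | max_rank
NY | 2
MIA | 6

== RESULT ==
parts.city | max_rank
NY | 2
MIA | 6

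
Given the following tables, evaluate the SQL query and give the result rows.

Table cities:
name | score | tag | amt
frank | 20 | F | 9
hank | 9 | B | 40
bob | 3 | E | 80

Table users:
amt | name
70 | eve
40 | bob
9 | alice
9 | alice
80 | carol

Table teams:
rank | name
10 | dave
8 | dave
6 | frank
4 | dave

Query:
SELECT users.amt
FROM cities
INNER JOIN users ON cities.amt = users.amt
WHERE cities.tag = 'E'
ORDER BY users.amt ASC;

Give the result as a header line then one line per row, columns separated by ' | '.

After JOIN users (4 rows):
cities.name | cities.score | cities.tag | cities.amt | users.amt | users.name
frank | 20 | F | 9 | 9 | alice
frank | 20 | F | 9 | 9 | alice
hank | 9 | B | 40 | 40 | bob
bob | 3 | E | 80 | 80 | carol
After WHERE (1 rows):
cities.name | cities.score | cities.tag | cities.amt | users.amt | users.name
bob | 3 | E | 80 | 80 | carol
After SELECT (1 rows):
users.amt
80
After ORDER BY (1 rows):
users.amt
80

== RESULT ==
users.amt
80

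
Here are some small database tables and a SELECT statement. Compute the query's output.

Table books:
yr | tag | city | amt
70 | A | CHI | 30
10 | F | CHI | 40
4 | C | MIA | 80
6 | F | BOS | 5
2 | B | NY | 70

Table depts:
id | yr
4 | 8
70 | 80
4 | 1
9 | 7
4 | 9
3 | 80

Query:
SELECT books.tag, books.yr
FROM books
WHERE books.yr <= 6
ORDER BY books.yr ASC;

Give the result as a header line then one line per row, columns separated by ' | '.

== RESULT ==
books.tag | books.yr
B | 2
C | 4
F | 6

Derivation:
After WHERE (3 rows):
books.yr | books.tag | books.city | books.amt
4 | C | MIA | 80
6 | F | BOS | 5
2 | B | NY | 70
After SELECT (3 rows):
books.tag | books.yr
C | 4
F | 6
B | 2
After ORDER BY (3 rows):
books.tag | books.yr
B | 2
C | 4
F | 6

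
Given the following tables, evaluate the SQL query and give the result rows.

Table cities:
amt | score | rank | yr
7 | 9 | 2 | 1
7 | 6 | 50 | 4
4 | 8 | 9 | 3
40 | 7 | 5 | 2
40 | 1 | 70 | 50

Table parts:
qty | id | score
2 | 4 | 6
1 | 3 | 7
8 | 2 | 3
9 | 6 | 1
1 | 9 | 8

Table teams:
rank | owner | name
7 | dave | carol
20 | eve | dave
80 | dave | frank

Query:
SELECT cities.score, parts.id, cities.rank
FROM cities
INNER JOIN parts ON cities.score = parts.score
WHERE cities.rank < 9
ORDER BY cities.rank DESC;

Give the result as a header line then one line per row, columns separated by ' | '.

== RESULT ==
cities.score | parts.id | cities.rank
7 | 3 | 5

Derivation:
After JOIN parts (4 rows):
cities.amt | cities.score | cities.rank | cities.yr | parts.qty | parts.id | parts.score
7 | 6 | 50 | 4 | 2 | 4 | 6
4 | 8 | 9 | 3 | 1 | 9 | 8
40 | 7 | 5 | 2 | 1 | 3 | 7
40 | 1 | 70 | 50 | 9 | 6 | 1
After WHERE (1 rows):
cities.amt | cities.score | cities.rank | cities.yr | parts.qty | parts.id | parts.score
40 | 7 | 5 | 2 | 1 | 3 | 7
After SELECT (1 rows):
cities.score | parts.id | cities.rank
7 | 3 | 5
After ORDER BY (1 rows):
cities.score | parts.id | cities.rank
7 | 3 | 5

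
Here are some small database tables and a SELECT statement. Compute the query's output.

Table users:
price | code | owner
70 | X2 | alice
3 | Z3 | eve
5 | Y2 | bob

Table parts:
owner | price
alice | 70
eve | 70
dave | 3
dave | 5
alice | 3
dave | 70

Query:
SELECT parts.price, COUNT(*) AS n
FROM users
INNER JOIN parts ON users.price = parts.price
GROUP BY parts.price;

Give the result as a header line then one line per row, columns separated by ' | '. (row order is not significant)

After JOIN parts (6 rows):
users.price | users.code | users.owner | parts.owner | parts.price
70 | X2 | alice | alice | 70
70 | X2 | alice | eve | 70
70 | X2 | alice | dave | 70
3 | Z3 | eve | dave | 3
3 | Z3 | eve | alice | 3
5 | Y2 | bob | dave | 5
After GROUP BY (3 rows):
parts.price | n
70 | 3
3 | 2
5 | 1

== RESULT ==
parts.price | n
70 | 3
3 | 2
5 | 1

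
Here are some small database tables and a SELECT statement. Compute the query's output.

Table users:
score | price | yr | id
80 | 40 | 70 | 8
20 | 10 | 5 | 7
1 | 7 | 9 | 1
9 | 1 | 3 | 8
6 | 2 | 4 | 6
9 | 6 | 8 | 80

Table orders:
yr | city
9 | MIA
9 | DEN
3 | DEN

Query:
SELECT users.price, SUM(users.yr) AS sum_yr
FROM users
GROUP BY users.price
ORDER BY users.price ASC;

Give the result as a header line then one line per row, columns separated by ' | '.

After GROUP BY (6 rows):
users.price | sum_yr
40 | 70
10 | 5
7 | 9
1 | 3
2 | 4
6 | 8
After ORDER BY (6 rows):
users.price | sum_yr
1 | 3
2 | 4
6 | 8
7 | 9
10 | 5
40 | 70

== RESULT ==
users.price | sum_yr
1 | 3
2 | 4
6 | 8
7 | 9
10 | 5
40 | 70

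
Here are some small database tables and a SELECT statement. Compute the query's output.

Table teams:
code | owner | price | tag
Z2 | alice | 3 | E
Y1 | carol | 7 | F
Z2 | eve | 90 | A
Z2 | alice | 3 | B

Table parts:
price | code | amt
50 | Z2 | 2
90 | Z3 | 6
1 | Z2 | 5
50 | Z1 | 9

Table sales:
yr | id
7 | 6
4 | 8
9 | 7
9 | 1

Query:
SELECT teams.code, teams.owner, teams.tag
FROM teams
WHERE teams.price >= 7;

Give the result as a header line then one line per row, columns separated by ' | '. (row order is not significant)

== RESULT ==
teams.code | teams.owner | teams.tag
Y1 | carol | F
Z2 | eve | A

Derivation:
After WHERE (2 rows):
teams.code | teams.owner | teams.price | teams.tag
Y1 | carol | 7 | F
Z2 | eve | 90 | A
After SELECT (2 rows):
teams.code | teams.owner | teams.tag
Y1 | carol | F
Z2 | eve | A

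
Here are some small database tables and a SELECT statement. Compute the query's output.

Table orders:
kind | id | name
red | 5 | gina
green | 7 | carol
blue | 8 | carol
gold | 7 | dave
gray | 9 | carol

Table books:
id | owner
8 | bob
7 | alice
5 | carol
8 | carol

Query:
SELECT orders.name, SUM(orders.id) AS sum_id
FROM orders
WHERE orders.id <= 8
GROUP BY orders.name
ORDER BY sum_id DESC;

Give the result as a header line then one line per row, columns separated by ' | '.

After WHERE (4 rows):
orders.kind | orders.id | orders.name
red | 5 | gina
green | 7 | carol
blue | 8 | carol
gold | 7 | dave
After GROUP BY (3 rows):
orders.name | sum_id
gina | 5
carol | 15
dave | 7
After ORDER BY (3 rows):
orders.name | sum_id
carol | 15
dave | 7
gina | 5

== RESULT ==
orders.name | sum_id
carol | 15
dave | 7
gina | 5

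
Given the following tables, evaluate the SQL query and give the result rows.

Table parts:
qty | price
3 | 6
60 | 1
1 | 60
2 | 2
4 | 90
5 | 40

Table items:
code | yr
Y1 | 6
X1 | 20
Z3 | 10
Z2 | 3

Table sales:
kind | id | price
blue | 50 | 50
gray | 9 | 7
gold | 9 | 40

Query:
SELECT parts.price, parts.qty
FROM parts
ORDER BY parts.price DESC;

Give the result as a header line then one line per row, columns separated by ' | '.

== RESULT ==
parts.price | parts.qty
90 | 4
60 | 1
40 | 5
6 | 3
2 | 2
1 | 60

Derivation:
After SELECT (6 rows):
parts.price | parts.qty
6 | 3
1 | 60
60 | 1
2 | 2
90 | 4
40 | 5
After ORDER BY (6 rows):
parts.price | parts.qty
90 | 4
60 | 1
40 | 5
6 | 3
2 | 2
1 | 60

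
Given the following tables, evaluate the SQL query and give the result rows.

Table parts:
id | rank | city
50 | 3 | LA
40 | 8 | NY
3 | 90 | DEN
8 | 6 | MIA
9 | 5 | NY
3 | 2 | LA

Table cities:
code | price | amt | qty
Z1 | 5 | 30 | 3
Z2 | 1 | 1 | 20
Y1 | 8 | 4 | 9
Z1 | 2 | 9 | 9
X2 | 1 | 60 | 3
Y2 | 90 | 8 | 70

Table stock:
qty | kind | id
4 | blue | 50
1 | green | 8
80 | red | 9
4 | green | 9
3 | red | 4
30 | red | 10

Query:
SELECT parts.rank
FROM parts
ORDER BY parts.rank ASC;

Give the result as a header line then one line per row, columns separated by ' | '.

After SELECT (6 rows):
parts.rank
3
8
90
6
5
2
After ORDER BY (6 rows):
parts.rank
2
3
5
6
8
90

== RESULT ==
parts.rank
2
3
5
6
8
90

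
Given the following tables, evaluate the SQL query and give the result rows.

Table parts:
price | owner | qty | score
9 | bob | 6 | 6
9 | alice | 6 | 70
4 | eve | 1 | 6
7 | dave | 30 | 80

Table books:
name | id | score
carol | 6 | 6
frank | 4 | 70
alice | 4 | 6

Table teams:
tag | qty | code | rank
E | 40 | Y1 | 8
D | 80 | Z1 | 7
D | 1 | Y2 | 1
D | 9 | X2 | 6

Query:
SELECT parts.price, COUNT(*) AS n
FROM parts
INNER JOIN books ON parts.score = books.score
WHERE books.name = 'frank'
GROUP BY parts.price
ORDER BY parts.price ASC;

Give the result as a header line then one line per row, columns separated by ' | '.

== RESULT ==
parts.price | n
9 | 1

Derivation:
After JOIN books (5 rows):
parts.price | parts.owner | parts.qty | parts.score | books.name | books.id | books.score
9 | bob | 6 | 6 | carol | 6 | 6
9 | bob | 6 | 6 | alice | 4 | 6
9 | alice | 6 | 70 | frank | 4 | 70
4 | eve | 1 | 6 | carol | 6 | 6
4 | eve | 1 | 6 | alice | 4 | 6
After WHERE (1 rows):
parts.price | parts.owner | parts.qty | parts.score | books.name | books.id | books.score
9 | alice | 6 | 70 | frank | 4 | 70
After GROUP BY (1 rows):
parts.price | n
9 | 1
After ORDER BY (1 rows):
parts.price | n
9 | 1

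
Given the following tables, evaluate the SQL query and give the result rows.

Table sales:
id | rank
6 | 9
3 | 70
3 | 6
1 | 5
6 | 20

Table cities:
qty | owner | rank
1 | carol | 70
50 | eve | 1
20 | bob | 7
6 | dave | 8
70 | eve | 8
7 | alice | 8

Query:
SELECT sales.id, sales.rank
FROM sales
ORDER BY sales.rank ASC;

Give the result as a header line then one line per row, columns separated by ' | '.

After SELECT (5 rows):
sales.id | sales.rank
6 | 9
3 | 70
3 | 6
1 | 5
6 | 20
After ORDER BY (5 rows):
sales.id | sales.rank
1 | 5
3 | 6
6 | 9
6 | 20
3 | 70

== RESULT ==
sales.id | sales.rank
1 | 5
3 | 6
6 | 9
6 | 20
3 | 70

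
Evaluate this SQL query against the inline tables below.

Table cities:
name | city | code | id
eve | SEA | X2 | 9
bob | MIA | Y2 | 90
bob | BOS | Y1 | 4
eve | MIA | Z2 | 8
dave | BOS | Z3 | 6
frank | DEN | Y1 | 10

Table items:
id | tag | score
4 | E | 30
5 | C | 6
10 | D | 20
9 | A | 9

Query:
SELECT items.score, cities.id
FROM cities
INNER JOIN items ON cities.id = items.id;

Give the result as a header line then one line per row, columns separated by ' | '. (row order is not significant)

After JOIN items (3 rows):
cities.name | cities.city | cities.code | cities.id | items.id | items.tag | items.score
eve | SEA | X2 | 9 | 9 | A | 9
bob | BOS | Y1 | 4 | 4 | E | 30
frank | DEN | Y1 | 10 | 10 | D | 20
After SELECT (3 rows):
items.score | cities.id
9 | 9
30 | 4
20 | 10

== RESULT ==
items.score | cities.id
9 | 9
30 | 4
20 | 10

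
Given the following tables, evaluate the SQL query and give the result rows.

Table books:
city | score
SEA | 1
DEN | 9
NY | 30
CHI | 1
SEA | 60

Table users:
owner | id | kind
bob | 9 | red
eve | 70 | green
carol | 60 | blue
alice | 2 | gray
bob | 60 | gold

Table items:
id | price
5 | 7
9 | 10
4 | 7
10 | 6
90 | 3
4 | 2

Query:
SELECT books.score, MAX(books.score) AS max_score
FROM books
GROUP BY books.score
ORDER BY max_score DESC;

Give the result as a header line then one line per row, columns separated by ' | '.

After GROUP BY (4 rows):
books.score | max_score
1 | 1
9 | 9
30 | 30
60 | 60
After ORDER BY (4 rows):
books.score | max_score
60 | 60
30 | 30
9 | 9
1 | 1

== RESULT ==
books.score | max_score
60 | 60
30 | 30
9 | 9
1 | 1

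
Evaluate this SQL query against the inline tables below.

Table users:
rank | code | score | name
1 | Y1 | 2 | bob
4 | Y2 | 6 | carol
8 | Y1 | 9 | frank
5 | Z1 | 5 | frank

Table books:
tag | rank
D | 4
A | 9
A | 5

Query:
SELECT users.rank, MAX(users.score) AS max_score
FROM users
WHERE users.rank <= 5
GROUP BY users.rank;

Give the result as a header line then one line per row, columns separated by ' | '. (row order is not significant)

== RESULT ==
users.rank | max_score
1 | 2
4 | 6
5 | 5

Derivation:
After WHERE (3 rows):
users.rank | users.code | users.score | users.name
1 | Y1 | 2 | bob
4 | Y2 | 6 | carol
5 | Z1 | 5 | frank
After GROUP BY (3 rows):
users.rank | max_score
1 | 2
4 | 6
5 | 5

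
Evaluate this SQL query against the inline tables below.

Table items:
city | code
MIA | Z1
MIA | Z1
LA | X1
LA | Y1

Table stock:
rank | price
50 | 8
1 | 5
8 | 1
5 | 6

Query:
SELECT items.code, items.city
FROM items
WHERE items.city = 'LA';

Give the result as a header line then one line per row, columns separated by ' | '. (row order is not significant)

== RESULT ==
items.code | items.city
X1 | LA
Y1 | LA

Derivation:
After WHERE (2 rows):
items.city | items.code
LA | X1
LA | Y1
After SELECT (2 rows):
items.code | items.city
X1 | LA
Y1 | LA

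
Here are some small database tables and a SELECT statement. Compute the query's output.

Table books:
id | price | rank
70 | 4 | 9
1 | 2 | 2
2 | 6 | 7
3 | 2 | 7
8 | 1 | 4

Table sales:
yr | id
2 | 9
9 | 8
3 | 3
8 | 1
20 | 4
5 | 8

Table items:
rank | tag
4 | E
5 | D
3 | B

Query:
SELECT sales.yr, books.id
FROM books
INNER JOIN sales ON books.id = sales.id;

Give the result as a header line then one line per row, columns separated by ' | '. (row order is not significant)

After JOIN sales (4 rows):
books.id | books.price | books.rank | sales.yr | sales.id
1 | 2 | 2 | 8 | 1
3 | 2 | 7 | 3 | 3
8 | 1 | 4 | 9 | 8
8 | 1 | 4 | 5 | 8
After SELECT (4 rows):
sales.yr | books.id
8 | 1
3 | 3
9 | 8
5 | 8

== RESULT ==
sales.yr | books.id
8 | 1
3 | 3
9 | 8
5 | 8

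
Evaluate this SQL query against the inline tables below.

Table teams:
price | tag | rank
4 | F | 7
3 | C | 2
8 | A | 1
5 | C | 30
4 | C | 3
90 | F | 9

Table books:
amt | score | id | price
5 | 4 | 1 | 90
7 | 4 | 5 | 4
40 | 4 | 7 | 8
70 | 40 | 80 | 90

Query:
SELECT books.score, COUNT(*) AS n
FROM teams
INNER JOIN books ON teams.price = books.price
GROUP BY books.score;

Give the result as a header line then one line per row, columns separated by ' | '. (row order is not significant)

== RESULT ==
books.score | n
4 | 4
40 | 1

Derivation:
After JOIN books (5 rows):
teams.price | teams.tag | teams.rank | books.amt | books.score | books.id | books.price
4 | F | 7 | 7 | 4 | 5 | 4
8 | A | 1 | 40 | 4 | 7 | 8
4 | C | 3 | 7 | 4 | 5 | 4
90 | F | 9 | 5 | 4 | 1 | 90
90 | F | 9 | 70 | 40 | 80 | 90
After GROUP BY (2 rows):
books.score | n
4 | 4
40 | 1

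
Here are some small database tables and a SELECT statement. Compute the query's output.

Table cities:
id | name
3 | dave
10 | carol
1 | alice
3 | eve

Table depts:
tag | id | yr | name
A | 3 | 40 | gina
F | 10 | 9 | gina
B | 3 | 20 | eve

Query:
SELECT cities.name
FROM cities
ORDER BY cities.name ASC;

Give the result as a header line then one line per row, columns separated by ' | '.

After SELECT (4 rows):
cities.name
dave
carol
alice
eve
After ORDER BY (4 rows):
cities.name
alice
carol
dave
eve

== RESULT ==
cities.name
alice
carol
dave
eve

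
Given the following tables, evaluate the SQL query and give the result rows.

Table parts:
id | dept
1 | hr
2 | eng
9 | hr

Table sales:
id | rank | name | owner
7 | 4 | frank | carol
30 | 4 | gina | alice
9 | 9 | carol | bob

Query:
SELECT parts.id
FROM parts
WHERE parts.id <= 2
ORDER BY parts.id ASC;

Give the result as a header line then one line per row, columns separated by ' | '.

== RESULT ==
parts.id
1
2

Derivation:
After WHERE (2 rows):
parts.id | parts.dept
1 | hr
2 | eng
After SELECT (2 rows):
parts.id
1
2
After ORDER BY (2 rows):
parts.id
1
2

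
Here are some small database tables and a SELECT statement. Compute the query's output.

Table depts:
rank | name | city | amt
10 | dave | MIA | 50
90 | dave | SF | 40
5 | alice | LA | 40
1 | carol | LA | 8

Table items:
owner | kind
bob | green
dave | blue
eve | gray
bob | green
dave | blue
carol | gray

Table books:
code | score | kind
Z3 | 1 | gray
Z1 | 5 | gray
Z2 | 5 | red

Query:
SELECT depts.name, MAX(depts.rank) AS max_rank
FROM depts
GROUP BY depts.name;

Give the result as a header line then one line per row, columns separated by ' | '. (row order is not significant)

== RESULT ==
depts.name | max_rank
dave | 90
alice | 5
carol | 1

Derivation:
After GROUP BY (3 rows):
depts.name | max_rank
dave | 90
alice | 5
carol | 1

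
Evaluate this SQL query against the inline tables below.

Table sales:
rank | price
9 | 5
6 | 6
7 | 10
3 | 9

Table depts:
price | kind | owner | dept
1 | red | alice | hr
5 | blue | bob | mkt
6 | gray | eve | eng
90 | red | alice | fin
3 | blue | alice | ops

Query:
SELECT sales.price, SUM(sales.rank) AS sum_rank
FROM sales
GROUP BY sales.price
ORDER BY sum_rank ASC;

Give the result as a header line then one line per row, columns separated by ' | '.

== RESULT ==
sales.price | sum_rank
9 | 3
6 | 6
10 | 7
5 | 9

Derivation:
After GROUP BY (4 rows):
sales.price | sum_rank
5 | 9
6 | 6
10 | 7
9 | 3
After ORDER BY (4 rows):
sales.price | sum_rank
9 | 3
6 | 6
10 | 7
5 | 9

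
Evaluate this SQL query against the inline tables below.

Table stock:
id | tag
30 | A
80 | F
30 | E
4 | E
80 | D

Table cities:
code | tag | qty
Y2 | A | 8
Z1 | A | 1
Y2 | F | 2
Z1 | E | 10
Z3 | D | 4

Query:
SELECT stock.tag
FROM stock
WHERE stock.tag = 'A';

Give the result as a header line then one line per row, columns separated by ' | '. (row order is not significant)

== RESULT ==
stock.tag
A

Derivation:
After WHERE (1 rows):
stock.id | stock.tag
30 | A
After SELECT (1 rows):
stock.tag
A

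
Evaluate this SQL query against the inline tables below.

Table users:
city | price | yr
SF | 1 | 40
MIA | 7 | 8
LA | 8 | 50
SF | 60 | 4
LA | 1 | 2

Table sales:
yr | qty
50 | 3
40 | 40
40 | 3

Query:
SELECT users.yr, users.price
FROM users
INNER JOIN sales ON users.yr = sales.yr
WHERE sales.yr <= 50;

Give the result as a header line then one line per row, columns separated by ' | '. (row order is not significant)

== RESULT ==
users.yr | users.price
40 | 1
40 | 1
50 | 8

Derivation:
After JOIN sales (3 rows):
users.city | users.price | users.yr | sales.yr | sales.qty
SF | 1 | 40 | 40 | 40
SF | 1 | 40 | 40 | 3
LA | 8 | 50 | 50 | 3
After WHERE (3 rows):
users.city | users.price | users.yr | sales.yr | sales.qty
SF | 1 | 40 | 40 | 40
SF | 1 | 40 | 40 | 3
LA | 8 | 50 | 50 | 3
After SELECT (3 rows):
users.yr | users.price
40 | 1
40 | 1
50 | 8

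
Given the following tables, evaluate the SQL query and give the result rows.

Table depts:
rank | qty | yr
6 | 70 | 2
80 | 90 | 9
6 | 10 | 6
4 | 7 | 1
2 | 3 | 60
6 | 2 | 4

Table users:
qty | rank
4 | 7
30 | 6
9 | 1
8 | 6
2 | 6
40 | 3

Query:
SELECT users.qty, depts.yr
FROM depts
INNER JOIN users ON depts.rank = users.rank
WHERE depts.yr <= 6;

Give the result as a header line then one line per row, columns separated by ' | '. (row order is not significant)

== RESULT ==
users.qty | depts.yr
30 | 2
8 | 2
2 | 2
30 | 6
8 | 6
2 | 6
30 | 4
8 | 4
2 | 4

Derivation:
After JOIN users (9 rows):
depts.rank | depts.qty | depts.yr | users.qty | users.rank
6 | 70 | 2 | 30 | 6
6 | 70 | 2 | 8 | 6
6 | 70 | 2 | 2 | 6
6 | 10 | 6 | 30 | 6
6 | 10 | 6 | 8 | 6
6 | 10 | 6 | 2 | 6
6 | 2 | 4 | 30 | 6
6 | 2 | 4 | 8 | 6
6 | 2 | 4 | 2 | 6
After WHERE (9 rows):
depts.rank | depts.qty | depts.yr | users.qty | users.rank
6 | 70 | 2 | 30 | 6
6 | 70 | 2 | 8 | 6
6 | 70 | 2 | 2 | 6
6 | 10 | 6 | 30 | 6
6 | 10 | 6 | 8 | 6
6 | 10 | 6 | 2 | 6
6 | 2 | 4 | 30 | 6
6 | 2 | 4 | 8 | 6
6 | 2 | 4 | 2 | 6
After SELECT (9 rows):
users.qty | depts.yr
30 | 2
8 | 2
2 | 2
30 | 6
8 | 6
2 | 6
30 | 4
8 | 4
2 | 4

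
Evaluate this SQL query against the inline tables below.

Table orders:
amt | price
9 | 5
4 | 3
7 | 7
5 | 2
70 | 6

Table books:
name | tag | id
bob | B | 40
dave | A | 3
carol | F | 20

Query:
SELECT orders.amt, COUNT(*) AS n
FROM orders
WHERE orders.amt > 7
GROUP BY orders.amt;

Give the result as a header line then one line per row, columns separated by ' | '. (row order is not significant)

After WHERE (2 rows):
orders.amt | orders.price
9 | 5
70 | 6
After GROUP BY (2 rows):
orders.amt | n
9 | 1
70 | 1

== RESULT ==
orders.amt | n
9 | 1
70 | 1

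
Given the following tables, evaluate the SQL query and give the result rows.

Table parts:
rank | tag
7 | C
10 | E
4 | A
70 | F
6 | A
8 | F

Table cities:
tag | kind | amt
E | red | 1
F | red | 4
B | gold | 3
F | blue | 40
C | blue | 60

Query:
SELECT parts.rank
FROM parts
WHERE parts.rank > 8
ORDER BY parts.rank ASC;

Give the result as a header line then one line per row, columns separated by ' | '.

== RESULT ==
parts.rank
10
70

Derivation:
After WHERE (2 rows):
parts.rank | parts.tag
10 | E
70 | F
After SELECT (2 rows):
parts.rank
10
70
After ORDER BY (2 rows):
parts.rank
10
70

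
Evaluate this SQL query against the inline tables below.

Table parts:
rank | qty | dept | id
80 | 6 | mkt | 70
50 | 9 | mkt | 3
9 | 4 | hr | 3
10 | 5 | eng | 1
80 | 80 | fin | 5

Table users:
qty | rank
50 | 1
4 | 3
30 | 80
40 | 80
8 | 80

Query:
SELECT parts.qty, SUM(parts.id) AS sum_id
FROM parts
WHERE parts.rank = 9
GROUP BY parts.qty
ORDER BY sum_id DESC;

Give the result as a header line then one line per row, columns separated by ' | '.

== RESULT ==
parts.qty | sum_id
4 | 3

Derivation:
After WHERE (1 rows):
parts.rank | parts.qty | parts.dept | parts.id
9 | 4 | hr | 3
After GROUP BY (1 rows):
parts.qty | sum_id
4 | 3
After ORDER BY (1 rows):
parts.qty | sum_id
4 | 3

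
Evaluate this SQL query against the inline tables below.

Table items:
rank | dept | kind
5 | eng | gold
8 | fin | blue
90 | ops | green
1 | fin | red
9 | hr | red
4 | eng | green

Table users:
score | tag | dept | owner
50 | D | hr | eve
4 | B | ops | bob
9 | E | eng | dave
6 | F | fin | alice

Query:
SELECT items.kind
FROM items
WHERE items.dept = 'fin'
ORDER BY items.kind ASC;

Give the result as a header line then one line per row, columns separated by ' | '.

After WHERE (2 rows):
items.rank | items.dept | items.kind
8 | fin | blue
1 | fin | red
After SELECT (2 rows):
items.kind
blue
red
After ORDER BY (2 rows):
items.kind
blue
red

== RESULT ==
items.kind
blue
red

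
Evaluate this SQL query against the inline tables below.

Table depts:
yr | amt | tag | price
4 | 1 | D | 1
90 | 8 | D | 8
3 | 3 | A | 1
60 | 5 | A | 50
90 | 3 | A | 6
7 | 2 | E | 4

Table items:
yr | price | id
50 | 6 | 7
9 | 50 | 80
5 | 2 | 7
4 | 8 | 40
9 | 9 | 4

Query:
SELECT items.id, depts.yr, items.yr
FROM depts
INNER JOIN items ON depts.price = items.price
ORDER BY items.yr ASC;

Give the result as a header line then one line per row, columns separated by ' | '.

After JOIN items (3 rows):
depts.yr | depts.amt | depts.tag | depts.price | items.yr | items.price | items.id
90 | 8 | D | 8 | 4 | 8 | 40
60 | 5 | A | 50 | 9 | 50 | 80
90 | 3 | A | 6 | 50 | 6 | 7
After SELECT (3 rows):
items.id | depts.yr | items.yr
40 | 90 | 4
80 | 60 | 9
7 | 90 | 50
After ORDER BY (3 rows):
items.id | depts.yr | items.yr
40 | 90 | 4
80 | 60 | 9
7 | 90 | 50

== RESULT ==
items.id | depts.yr | items.yr
40 | 90 | 4
80 | 60 | 9
7 | 90 | 50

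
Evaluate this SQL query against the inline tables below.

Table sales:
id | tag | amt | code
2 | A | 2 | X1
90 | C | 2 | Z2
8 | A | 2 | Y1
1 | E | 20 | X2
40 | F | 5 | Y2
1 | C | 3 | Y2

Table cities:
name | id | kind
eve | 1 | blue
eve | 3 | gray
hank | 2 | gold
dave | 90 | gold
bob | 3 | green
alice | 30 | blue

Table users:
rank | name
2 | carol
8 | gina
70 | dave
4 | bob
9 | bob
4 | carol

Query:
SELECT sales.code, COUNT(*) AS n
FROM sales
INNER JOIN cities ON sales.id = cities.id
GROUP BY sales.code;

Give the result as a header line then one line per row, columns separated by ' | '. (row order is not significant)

After JOIN cities (4 rows):
sales.id | sales.tag | sales.amt | sales.code | cities.name | cities.id | cities.kind
2 | A | 2 | X1 | hank | 2 | gold
90 | C | 2 | Z2 | dave | 90 | gold
1 | E | 20 | X2 | eve | 1 | blue
1 | C | 3 | Y2 | eve | 1 | blue
After GROUP BY (4 rows):
sales.code | n
X1 | 1
Z2 | 1
X2 | 1
Y2 | 1

== RESULT ==
sales.code | n
X1 | 1
Z2 | 1
X2 | 1
Y2 | 1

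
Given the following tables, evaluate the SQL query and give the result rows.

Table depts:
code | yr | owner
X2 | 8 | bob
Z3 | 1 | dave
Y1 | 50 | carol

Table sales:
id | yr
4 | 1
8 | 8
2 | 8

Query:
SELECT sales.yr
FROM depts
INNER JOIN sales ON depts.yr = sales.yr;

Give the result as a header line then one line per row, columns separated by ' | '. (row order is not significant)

After JOIN sales (3 rows):
depts.code | depts.yr | depts.owner | sales.id | sales.yr
X2 | 8 | bob | 8 | 8
X2 | 8 | bob | 2 | 8
Z3 | 1 | dave | 4 | 1
After SELECT (3 rows):
sales.yr
8
8
1

== RESULT ==
sales.yr
8
8
1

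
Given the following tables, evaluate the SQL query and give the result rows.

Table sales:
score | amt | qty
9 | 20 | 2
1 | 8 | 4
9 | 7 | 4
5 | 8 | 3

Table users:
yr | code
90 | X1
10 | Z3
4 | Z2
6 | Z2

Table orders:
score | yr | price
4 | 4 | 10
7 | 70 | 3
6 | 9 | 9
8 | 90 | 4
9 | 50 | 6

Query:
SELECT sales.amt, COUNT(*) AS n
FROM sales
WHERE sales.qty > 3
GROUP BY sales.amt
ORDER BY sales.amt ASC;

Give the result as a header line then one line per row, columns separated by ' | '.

== RESULT ==
sales.amt | n
7 | 1
8 | 1

Derivation:
After WHERE (2 rows):
sales.score | sales.amt | sales.qty
1 | 8 | 4
9 | 7 | 4
After GROUP BY (2 rows):
sales.amt | n
8 | 1
7 | 1
After ORDER BY (2 rows):
sales.amt | n
7 | 1
8 | 1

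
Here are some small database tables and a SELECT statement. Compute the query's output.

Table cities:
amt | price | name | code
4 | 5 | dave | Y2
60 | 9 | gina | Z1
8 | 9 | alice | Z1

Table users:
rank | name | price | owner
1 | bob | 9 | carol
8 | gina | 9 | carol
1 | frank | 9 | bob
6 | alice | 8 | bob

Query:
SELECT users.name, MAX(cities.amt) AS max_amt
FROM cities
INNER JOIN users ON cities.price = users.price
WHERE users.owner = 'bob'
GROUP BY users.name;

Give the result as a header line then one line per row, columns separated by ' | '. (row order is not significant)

== RESULT ==
users.name | max_amt
frank | 60

Derivation:
After JOIN users (6 rows):
cities.amt | cities.price | cities.name | cities.code | users.rank | users.name | users.price | users.owner
60 | 9 | gina | Z1 | 1 | bob | 9 | carol
60 | 9 | gina | Z1 | 8 | gina | 9 | carol
60 | 9 | gina | Z1 | 1 | frank | 9 | bob
8 | 9 | alice | Z1 | 1 | bob | 9 | carol
8 | 9 | alice | Z1 | 8 | gina | 9 | carol
8 | 9 | alice | Z1 | 1 | frank | 9 | bob
After WHERE (2 rows):
cities.amt | cities.price | cities.name | cities.code | users.rank | users.name | users.price | users.owner
60 | 9 | gina | Z1 | 1 | frank | 9 | bob
8 | 9 | alice | Z1 | 1 | frank | 9 | bob
After GROUP BY (1 rows):
users.name | max_amt
frank | 60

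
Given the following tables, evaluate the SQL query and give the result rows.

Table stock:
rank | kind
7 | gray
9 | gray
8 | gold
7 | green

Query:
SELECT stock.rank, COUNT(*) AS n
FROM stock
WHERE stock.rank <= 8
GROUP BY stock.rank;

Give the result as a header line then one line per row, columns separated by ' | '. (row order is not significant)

After WHERE (3 rows):
stock.rank | stock.kind
7 | gray
8 | gold
7 | green
After GROUP BY (2 rows):
stock.rank | n
7 | 2
8 | 1

== RESULT ==
stock.rank | n
7 | 2
8 | 1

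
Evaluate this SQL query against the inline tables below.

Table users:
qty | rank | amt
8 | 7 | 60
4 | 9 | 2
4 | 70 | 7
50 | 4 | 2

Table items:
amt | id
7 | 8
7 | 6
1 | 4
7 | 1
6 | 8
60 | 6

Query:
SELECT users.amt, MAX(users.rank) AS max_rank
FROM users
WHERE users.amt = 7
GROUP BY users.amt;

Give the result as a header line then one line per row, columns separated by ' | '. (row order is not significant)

== RESULT ==
users.amt | max_rank
7 | 70

Derivation:
After WHERE (1 rows):
users.qty | users.rank | users.amt
4 | 70 | 7
After GROUP BY (1 rows):
users.amt | max_rank
7 | 70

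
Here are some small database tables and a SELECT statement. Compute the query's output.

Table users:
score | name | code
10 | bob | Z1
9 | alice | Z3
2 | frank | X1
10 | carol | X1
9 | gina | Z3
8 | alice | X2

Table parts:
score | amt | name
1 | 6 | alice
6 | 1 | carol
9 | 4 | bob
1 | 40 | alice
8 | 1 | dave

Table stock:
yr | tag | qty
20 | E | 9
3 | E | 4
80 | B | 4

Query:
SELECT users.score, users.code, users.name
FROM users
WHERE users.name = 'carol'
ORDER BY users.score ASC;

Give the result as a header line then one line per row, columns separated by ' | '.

== RESULT ==
users.score | users.code | users.name
10 | X1 | carol

Derivation:
After WHERE (1 rows):
users.score | users.name | users.code
10 | carol | X1
After SELECT (1 rows):
users.score | users.code | users.name
10 | X1 | carol
After ORDER BY (1 rows):
users.score | users.code | users.name
10 | X1 | carol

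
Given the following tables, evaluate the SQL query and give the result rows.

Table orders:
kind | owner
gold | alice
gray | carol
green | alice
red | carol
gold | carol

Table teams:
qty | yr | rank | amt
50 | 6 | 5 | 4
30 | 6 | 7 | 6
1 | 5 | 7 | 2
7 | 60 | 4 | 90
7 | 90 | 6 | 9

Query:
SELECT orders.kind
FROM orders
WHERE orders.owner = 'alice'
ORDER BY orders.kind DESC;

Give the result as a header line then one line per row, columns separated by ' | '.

After WHERE (2 rows):
orders.kind | orders.owner
gold | alice
green | alice
After SELECT (2 rows):
orders.kind
gold
green
After ORDER BY (2 rows):
orders.kind
green
gold

== RESULT ==
orders.kind
green
gold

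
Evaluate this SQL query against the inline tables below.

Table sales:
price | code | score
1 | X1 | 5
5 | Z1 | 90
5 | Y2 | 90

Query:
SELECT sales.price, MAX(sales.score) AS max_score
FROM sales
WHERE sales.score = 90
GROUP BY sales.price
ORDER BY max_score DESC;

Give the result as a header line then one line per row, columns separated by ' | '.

== RESULT ==
sales.price | max_score
5 | 90

Derivation:
After WHERE (2 rows):
sales.price | sales.code | sales.score
5 | Z1 | 90
5 | Y2 | 90
After GROUP BY (1 rows):
sales.price | max_score
5 | 90
After ORDER BY (1 rows):
sales.price | max_score
5 | 90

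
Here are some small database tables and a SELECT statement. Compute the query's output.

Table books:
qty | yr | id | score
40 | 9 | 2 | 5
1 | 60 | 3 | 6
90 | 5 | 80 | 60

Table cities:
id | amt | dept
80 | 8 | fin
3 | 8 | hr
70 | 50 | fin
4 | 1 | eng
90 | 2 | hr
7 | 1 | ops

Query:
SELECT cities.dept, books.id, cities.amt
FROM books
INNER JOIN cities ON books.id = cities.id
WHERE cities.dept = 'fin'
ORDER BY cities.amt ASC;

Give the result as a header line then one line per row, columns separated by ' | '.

After JOIN cities (2 rows):
books.qty | books.yr | books.id | books.score | cities.id | cities.amt | cities.dept
1 | 60 | 3 | 6 | 3 | 8 | hr
90 | 5 | 80 | 60 | 80 | 8 | fin
After WHERE (1 rows):
books.qty | books.yr | books.id | books.score | cities.id | cities.amt | cities.dept
90 | 5 | 80 | 60 | 80 | 8 | fin
After SELECT (1 rows):
cities.dept | books.id | cities.amt
fin | 80 | 8
After ORDER BY (1 rows):
cities.dept | books.id | cities.amt
fin | 80 | 8

== RESULT ==
cities.dept | books.id | cities.amt
fin | 80 | 8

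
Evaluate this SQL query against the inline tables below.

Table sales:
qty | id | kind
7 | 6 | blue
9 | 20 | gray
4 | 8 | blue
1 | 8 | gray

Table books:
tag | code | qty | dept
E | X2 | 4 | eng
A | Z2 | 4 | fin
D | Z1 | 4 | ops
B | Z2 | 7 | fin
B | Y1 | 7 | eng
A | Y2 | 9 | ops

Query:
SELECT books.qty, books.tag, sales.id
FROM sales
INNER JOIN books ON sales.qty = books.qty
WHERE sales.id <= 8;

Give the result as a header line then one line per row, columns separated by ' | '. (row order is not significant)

== RESULT ==
books.qty | books.tag | sales.id
7 | B | 6
7 | B | 6
4 | E | 8
4 | A | 8
4 | D | 8

Derivation:
After JOIN books (6 rows):
sales.qty | sales.id | sales.kind | books.tag | books.code | books.qty | books.dept
7 | 6 | blue | B | Z2 | 7 | fin
7 | 6 | blue | B | Y1 | 7 | eng
9 | 20 | gray | A | Y2 | 9 | ops
4 | 8 | blue | E | X2 | 4 | eng
4 | 8 | blue | A | Z2 | 4 | fin
4 | 8 | blue | D | Z1 | 4 | ops
After WHERE (5 rows):
sales.qty | sales.id | sales.kind | books.tag | books.code | books.qty | books.dept
7 | 6 | blue | B | Z2 | 7 | fin
7 | 6 | blue | B | Y1 | 7 | eng
4 | 8 | blue | E | X2 | 4 | eng
4 | 8 | blue | A | Z2 | 4 | fin
4 | 8 | blue | D | Z1 | 4 | ops
After SELECT (5 rows):
books.qty | books.tag | sales.id
7 | B | 6
7 | B | 6
4 | E | 8
4 | A | 8
4 | D | 8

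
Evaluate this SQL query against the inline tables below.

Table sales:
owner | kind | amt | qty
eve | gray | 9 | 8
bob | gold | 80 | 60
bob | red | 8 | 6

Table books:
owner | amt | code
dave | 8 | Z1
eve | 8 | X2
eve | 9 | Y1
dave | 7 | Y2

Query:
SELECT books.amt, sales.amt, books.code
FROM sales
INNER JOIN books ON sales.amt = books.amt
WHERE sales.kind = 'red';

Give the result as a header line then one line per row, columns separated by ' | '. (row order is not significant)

== RESULT ==
books.amt | sales.amt | books.code
8 | 8 | Z1
8 | 8 | X2

Derivation:
After JOIN books (3 rows):
sales.owner | sales.kind | sales.amt | sales.qty | books.owner | books.amt | books.code
eve | gray | 9 | 8 | eve | 9 | Y1
bob | red | 8 | 6 | dave | 8 | Z1
bob | red | 8 | 6 | eve | 8 | X2
After WHERE (2 rows):
sales.owner | sales.kind | sales.amt | sales.qty | books.owner | books.amt | books.code
bob | red | 8 | 6 | dave | 8 | Z1
bob | red | 8 | 6 | eve | 8 | X2
After SELECT (2 rows):
books.amt | sales.amt | books.code
8 | 8 | Z1
8 | 8 | X2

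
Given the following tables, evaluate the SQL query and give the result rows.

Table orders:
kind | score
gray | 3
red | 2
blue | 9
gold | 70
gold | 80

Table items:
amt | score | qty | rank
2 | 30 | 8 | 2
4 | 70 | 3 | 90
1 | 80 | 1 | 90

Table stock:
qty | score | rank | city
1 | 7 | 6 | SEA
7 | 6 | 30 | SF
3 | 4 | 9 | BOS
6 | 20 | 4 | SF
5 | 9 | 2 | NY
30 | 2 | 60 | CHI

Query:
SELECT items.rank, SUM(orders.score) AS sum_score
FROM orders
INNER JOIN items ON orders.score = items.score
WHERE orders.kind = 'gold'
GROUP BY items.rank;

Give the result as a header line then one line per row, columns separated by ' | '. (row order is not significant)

== RESULT ==
items.rank | sum_score
90 | 150

Derivation:
After JOIN items (2 rows):
orders.kind | orders.score | items.amt | items.score | items.qty | items.rank
gold | 70 | 4 | 70 | 3 | 90
gold | 80 | 1 | 80 | 1 | 90
After WHERE (2 rows):
orders.kind | orders.score | items.amt | items.score | items.qty | items.rank
gold | 70 | 4 | 70 | 3 | 90
gold | 80 | 1 | 80 | 1 | 90
After GROUP BY (1 rows):
items.rank | sum_score
90 | 150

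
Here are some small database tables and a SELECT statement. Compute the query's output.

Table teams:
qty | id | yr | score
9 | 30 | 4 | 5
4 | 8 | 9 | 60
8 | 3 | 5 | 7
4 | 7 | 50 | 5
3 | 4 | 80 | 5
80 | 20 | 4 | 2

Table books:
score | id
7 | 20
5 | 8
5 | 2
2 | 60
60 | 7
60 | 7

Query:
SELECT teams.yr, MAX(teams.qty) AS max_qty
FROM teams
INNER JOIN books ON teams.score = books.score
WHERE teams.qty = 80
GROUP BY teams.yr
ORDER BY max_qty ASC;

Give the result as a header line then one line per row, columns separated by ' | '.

After JOIN books (10 rows):
teams.qty | teams.id | teams.yr | teams.score | books.score | books.id
9 | 30 | 4 | 5 | 5 | 8
9 | 30 | 4 | 5 | 5 | 2
4 | 8 | 9 | 60 | 60 | 7
4 | 8 | 9 | 60 | 60 | 7
8 | 3 | 5 | 7 | 7 | 20
4 | 7 | 50 | 5 | 5 | 8
4 | 7 | 50 | 5 | 5 | 2
3 | 4 | 80 | 5 | 5 | 8
3 | 4 | 80 | 5 | 5 | 2
80 | 20 | 4 | 2 | 2 | 60
After WHERE (1 rows):
teams.qty | teams.id | teams.yr | teams.score | books.score | books.id
80 | 20 | 4 | 2 | 2 | 60
After GROUP BY (1 rows):
teams.yr | max_qty
4 | 80
After ORDER BY (1 rows):
teams.yr | max_qty
4 | 80

== RESULT ==
teams.yr | max_qty
4 | 80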